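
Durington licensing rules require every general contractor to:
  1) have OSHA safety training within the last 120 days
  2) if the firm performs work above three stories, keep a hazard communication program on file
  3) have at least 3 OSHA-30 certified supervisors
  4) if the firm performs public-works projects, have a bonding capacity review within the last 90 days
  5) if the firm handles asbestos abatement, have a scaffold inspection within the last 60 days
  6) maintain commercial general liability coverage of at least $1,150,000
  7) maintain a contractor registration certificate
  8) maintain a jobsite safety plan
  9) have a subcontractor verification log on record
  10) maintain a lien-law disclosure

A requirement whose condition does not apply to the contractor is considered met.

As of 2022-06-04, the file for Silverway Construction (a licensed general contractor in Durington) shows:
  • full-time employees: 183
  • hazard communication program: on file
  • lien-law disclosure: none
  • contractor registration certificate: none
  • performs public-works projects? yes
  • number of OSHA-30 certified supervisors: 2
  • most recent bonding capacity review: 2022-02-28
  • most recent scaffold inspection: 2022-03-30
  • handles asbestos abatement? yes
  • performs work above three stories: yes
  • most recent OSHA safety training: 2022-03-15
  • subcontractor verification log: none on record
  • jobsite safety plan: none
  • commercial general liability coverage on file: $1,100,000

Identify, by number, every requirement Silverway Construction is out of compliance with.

1. OSHA safety training 81 days ago vs limit 120 → met
2. condition 'performs work above three stories' holds; hazard communication program present → met
3. OSHA-30 certified supervisors 2 < 3 → not met
4. condition 'performs public-works projects' holds; bonding capacity review 96 days ago vs limit 90 → not met
5. condition 'handles asbestos abatement' holds; scaffold inspection 66 days ago vs limit 60 → not met
6. commercial general liability coverage $1,100,000 < $1,150,000 → not met
7. contractor registration certificate absent → not met
8. jobsite safety plan absent → not met
9. subcontractor verification log absent → not met
10. lien-law disclosure absent → not met
Not met: 3, 4, 5, 6, 7, 8, 9, 10

3, 4, 5, 6, 7, 8, 9, 10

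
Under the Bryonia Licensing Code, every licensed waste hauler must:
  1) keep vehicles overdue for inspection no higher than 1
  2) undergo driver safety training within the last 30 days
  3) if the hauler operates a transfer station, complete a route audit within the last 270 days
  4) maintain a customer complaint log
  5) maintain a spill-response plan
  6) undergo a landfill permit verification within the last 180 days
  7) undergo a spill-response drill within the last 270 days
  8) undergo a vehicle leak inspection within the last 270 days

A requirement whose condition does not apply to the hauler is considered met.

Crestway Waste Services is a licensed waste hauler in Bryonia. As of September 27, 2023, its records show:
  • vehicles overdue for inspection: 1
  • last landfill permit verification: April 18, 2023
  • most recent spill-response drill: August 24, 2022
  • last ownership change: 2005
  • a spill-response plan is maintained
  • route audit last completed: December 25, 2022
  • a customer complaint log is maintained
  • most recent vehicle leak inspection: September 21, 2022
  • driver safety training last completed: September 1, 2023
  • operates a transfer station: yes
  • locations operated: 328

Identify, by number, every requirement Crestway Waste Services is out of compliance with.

1. vehicles overdue for inspection 1 ≤ 1 → met
2. driver safety training 26 days ago vs limit 30 → met
3. condition 'operates a transfer station' holds; route audit 276 days ago vs limit 270 → not met
4. customer complaint log present → met
5. spill-response plan present → met
6. landfill permit verification 162 days ago vs limit 180 → met
7. spill-response drill 399 days ago vs limit 270 → not met
8. vehicle leak inspection 371 days ago vs limit 270 → not met
Not met: 3, 7, 8

3, 7, 8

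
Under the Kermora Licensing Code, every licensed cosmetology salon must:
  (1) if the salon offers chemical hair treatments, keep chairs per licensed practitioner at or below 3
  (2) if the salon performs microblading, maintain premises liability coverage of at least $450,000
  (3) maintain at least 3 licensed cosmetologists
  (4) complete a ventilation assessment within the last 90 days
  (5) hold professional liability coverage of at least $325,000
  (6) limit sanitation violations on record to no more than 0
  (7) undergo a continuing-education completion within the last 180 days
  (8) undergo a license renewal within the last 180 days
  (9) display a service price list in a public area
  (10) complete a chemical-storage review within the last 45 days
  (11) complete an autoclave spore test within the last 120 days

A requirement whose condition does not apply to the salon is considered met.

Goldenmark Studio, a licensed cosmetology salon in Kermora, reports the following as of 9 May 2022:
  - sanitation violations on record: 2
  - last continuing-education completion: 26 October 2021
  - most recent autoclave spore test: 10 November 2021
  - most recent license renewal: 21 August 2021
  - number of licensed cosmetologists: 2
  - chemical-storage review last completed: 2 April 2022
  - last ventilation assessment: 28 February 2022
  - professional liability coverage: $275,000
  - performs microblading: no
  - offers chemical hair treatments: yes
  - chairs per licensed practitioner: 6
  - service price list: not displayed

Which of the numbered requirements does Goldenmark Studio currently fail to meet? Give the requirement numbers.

1, 3, 5, 6, 7, 8, 9, 11

1. condition 'offers chemical hair treatments' holds; chairs per licensed practitioner 6 > 3 → not met
2. condition 'performs microblading' does not hold → requirement n/a → met
3. licensed cosmetologists 2 < 3 → not met
4. ventilation assessment 70 days ago vs limit 90 → met
5. professional liability coverage $275,000 < $325,000 → not met
6. sanitation violations on record 2 > 0 → not met
7. continuing-education completion 195 days ago vs limit 180 → not met
8. license renewal 261 days ago vs limit 180 → not met
9. service price list absent → not met
10. chemical-storage review 37 days ago vs limit 45 → met
11. autoclave spore test 180 days ago vs limit 120 → not met
Not met: 1, 3, 5, 6, 7, 8, 9, 11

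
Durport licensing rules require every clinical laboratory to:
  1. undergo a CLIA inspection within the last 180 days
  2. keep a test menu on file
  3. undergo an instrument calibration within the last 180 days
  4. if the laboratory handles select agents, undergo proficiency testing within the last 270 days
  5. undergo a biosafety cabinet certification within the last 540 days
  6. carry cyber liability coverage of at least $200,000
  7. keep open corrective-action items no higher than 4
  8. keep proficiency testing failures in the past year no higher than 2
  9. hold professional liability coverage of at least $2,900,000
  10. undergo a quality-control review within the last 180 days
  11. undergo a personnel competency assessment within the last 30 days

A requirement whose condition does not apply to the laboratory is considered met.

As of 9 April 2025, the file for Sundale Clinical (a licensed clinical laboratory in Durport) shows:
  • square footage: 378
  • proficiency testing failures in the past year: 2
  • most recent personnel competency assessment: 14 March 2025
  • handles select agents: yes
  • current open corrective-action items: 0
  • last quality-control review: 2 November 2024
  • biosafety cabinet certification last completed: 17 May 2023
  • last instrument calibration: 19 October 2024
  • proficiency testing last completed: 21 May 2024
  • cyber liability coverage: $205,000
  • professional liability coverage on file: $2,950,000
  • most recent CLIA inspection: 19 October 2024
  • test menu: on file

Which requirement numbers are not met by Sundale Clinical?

1. CLIA inspection 172 days ago vs limit 180 → met
2. test menu present → met
3. instrument calibration 172 days ago vs limit 180 → met
4. condition 'handles select agents' holds; proficiency testing 323 days ago vs limit 270 → not met
5. biosafety cabinet certification 693 days ago vs limit 540 → not met
6. cyber liability coverage $205,000 ≥ $200,000 → met
7. open corrective-action items 0 ≤ 4 → met
8. proficiency testing failures in the past year 2 ≤ 2 → met
9. professional liability coverage $2,950,000 ≥ $2,900,000 → met
10. quality-control review 158 days ago vs limit 180 → met
11. personnel competency assessment 26 days ago vs limit 30 → met
Not met: 4, 5

4, 5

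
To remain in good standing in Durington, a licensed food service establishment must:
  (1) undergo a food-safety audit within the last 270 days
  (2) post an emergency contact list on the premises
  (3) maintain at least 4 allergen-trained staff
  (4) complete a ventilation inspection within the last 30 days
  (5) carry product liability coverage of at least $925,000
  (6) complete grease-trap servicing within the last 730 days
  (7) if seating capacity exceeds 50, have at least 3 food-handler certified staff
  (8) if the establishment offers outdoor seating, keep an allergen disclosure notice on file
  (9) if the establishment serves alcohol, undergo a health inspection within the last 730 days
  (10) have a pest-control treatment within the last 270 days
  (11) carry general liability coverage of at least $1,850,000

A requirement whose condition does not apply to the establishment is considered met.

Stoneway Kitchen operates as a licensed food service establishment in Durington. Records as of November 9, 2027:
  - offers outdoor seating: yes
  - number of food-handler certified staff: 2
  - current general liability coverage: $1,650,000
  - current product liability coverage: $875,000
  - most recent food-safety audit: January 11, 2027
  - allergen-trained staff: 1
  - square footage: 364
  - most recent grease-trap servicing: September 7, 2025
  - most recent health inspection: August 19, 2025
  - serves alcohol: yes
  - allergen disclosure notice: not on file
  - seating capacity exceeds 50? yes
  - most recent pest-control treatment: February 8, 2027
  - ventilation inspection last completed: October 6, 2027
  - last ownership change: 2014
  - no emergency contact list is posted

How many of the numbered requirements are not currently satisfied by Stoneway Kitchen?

1. food-safety audit 302 days ago vs limit 270 → not met
2. emergency contact list absent → not met
3. allergen-trained staff 1 < 4 → not met
4. ventilation inspection 34 days ago vs limit 30 → not met
5. product liability coverage $875,000 < $925,000 → not met
6. grease-trap servicing 793 days ago vs limit 730 → not met
7. condition 'seating capacity exceeds 50' holds; food-handler certified staff 2 < 3 → not met
8. condition 'offers outdoor seating' holds; allergen disclosure notice absent → not met
9. condition 'serves alcohol' holds; health inspection 812 days ago vs limit 730 → not met
10. pest-control treatment 274 days ago vs limit 270 → not met
11. general liability coverage $1,650,000 < $1,850,000 → not met
Not met: 11 of 11

11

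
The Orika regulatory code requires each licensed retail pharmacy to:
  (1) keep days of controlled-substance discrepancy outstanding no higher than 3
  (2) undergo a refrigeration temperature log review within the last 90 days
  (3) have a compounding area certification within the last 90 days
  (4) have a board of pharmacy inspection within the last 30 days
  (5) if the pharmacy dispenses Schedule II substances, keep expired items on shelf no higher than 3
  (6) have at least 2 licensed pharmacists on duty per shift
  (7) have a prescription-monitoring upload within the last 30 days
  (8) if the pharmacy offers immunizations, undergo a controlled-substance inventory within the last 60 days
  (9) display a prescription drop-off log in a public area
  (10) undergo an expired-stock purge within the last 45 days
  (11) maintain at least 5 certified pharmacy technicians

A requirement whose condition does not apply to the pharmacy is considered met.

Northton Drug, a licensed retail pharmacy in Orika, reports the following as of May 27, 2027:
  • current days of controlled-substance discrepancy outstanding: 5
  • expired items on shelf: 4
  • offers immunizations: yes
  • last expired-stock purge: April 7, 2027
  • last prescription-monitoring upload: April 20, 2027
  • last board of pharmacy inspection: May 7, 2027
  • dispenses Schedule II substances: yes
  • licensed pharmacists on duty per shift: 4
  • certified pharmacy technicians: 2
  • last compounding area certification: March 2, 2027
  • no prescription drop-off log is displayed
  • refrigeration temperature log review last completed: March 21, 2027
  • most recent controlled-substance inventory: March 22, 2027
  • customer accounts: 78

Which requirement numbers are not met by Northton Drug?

1. days of controlled-substance discrepancy outstanding 5 > 3 → not met
2. refrigeration temperature log review 67 days ago vs limit 90 → met
3. compounding area certification 86 days ago vs limit 90 → met
4. board of pharmacy inspection 20 days ago vs limit 30 → met
5. condition 'dispenses Schedule II substances' holds; expired items on shelf 4 > 3 → not met
6. licensed pharmacists on duty per shift 4 ≥ 2 → met
7. prescription-monitoring upload 37 days ago vs limit 30 → not met
8. condition 'offers immunizations' holds; controlled-substance inventory 66 days ago vs limit 60 → not met
9. prescription drop-off log absent → not met
10. expired-stock purge 50 days ago vs limit 45 → not met
11. certified pharmacy technicians 2 < 5 → not met
Not met: 1, 5, 7, 8, 9, 10, 11

1, 5, 7, 8, 9, 10, 11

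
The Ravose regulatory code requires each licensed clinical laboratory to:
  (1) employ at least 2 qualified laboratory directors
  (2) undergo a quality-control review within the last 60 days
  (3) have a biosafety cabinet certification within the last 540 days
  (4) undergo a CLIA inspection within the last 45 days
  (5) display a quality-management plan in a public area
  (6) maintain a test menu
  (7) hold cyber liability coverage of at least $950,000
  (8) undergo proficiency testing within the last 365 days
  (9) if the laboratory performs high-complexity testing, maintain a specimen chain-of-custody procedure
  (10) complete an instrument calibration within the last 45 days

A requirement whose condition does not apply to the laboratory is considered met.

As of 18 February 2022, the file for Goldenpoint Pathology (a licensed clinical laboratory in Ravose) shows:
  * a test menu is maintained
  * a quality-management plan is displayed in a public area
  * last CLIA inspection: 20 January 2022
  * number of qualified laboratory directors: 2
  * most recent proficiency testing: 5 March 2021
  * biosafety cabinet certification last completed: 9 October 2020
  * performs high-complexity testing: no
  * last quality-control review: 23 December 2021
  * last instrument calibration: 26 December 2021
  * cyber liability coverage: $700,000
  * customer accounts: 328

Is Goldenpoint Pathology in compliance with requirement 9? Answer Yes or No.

Yes

9. condition 'performs high-complexity testing' does not hold → requirement n/a → met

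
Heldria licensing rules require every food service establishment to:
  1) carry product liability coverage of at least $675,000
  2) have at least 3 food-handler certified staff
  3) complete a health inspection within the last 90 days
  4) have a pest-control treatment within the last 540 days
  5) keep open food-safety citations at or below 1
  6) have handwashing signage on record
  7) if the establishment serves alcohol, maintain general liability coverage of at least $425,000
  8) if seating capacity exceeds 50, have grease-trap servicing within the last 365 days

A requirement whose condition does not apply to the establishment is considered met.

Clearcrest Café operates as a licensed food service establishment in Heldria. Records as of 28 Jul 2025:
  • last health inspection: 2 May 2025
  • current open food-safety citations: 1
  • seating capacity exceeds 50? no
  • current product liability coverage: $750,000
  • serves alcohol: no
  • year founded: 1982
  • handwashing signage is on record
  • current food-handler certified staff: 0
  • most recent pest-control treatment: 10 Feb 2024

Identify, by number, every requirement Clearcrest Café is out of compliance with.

1. product liability coverage $750,000 ≥ $675,000 → met
2. food-handler certified staff 0 < 3 → not met
3. health inspection 87 days ago vs limit 90 → met
4. pest-control treatment 534 days ago vs limit 540 → met
5. open food-safety citations 1 ≤ 1 → met
6. handwashing signage present → met
7. condition 'serves alcohol' does not hold → requirement n/a → met
8. condition 'seating capacity exceeds 50' does not hold → requirement n/a → met
Not met: 2

2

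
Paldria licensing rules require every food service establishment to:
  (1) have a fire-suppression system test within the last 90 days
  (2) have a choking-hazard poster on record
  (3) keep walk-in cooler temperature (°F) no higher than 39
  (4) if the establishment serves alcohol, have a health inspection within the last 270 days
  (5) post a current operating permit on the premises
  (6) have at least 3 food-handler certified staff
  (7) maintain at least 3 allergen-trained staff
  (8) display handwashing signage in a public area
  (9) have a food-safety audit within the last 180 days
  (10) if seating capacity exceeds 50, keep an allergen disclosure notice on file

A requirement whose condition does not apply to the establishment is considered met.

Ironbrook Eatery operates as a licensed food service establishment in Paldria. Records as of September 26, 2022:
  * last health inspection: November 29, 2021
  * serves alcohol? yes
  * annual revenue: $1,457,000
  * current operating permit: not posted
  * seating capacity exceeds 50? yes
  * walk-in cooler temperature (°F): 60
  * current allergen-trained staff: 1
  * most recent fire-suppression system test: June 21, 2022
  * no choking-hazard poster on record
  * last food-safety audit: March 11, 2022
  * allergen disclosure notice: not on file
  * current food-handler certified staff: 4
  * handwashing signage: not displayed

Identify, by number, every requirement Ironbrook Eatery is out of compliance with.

1, 2, 3, 4, 5, 7, 8, 9, 10

1. fire-suppression system test 97 days ago vs limit 90 → not met
2. choking-hazard poster absent → not met
3. walk-in cooler temperature (°F) 60 > 39 → not met
4. condition 'serves alcohol' holds; health inspection 301 days ago vs limit 270 → not met
5. current operating permit absent → not met
6. food-handler certified staff 4 ≥ 3 → met
7. allergen-trained staff 1 < 3 → not met
8. handwashing signage absent → not met
9. food-safety audit 199 days ago vs limit 180 → not met
10. condition 'seating capacity exceeds 50' holds; allergen disclosure notice absent → not met
Not met: 1, 2, 3, 4, 5, 7, 8, 9, 10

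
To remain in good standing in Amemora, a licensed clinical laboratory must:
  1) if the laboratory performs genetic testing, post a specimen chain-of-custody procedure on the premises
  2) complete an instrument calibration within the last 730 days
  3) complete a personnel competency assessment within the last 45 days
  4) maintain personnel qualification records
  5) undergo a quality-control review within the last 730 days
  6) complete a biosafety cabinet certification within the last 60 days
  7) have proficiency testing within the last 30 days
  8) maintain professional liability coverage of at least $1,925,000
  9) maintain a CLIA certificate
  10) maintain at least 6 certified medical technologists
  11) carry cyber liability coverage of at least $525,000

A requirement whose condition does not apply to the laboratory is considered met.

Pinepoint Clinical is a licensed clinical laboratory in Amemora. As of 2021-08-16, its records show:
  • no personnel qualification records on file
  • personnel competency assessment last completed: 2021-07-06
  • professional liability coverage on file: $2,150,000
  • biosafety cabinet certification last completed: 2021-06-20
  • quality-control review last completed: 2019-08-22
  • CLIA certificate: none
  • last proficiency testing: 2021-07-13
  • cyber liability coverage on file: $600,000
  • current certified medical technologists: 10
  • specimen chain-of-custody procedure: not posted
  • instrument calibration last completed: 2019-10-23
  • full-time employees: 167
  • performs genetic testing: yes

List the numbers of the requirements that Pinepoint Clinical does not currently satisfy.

1, 4, 7, 9

1. condition 'performs genetic testing' holds; specimen chain-of-custody procedure absent → not met
2. instrument calibration 663 days ago vs limit 730 → met
3. personnel competency assessment 41 days ago vs limit 45 → met
4. personnel qualification records absent → not met
5. quality-control review 725 days ago vs limit 730 → met
6. biosafety cabinet certification 57 days ago vs limit 60 → met
7. proficiency testing 34 days ago vs limit 30 → not met
8. professional liability coverage $2,150,000 ≥ $1,925,000 → met
9. CLIA certificate absent → not met
10. certified medical technologists 10 ≥ 6 → met
11. cyber liability coverage $600,000 ≥ $525,000 → met
Not met: 1, 4, 7, 9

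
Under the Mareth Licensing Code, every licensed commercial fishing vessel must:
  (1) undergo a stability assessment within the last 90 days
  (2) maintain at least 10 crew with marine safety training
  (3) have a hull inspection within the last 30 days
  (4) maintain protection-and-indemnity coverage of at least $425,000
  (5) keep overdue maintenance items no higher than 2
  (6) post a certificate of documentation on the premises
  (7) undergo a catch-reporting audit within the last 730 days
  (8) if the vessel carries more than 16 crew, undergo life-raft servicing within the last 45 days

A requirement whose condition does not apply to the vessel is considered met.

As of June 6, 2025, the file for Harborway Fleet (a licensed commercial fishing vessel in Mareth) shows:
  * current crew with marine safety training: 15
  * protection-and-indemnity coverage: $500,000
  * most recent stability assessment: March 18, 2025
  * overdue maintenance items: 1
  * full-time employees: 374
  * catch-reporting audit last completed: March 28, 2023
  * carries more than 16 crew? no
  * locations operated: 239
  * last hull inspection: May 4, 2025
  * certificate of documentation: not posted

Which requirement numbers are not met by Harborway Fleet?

1. stability assessment 80 days ago vs limit 90 → met
2. crew with marine safety training 15 ≥ 10 → met
3. hull inspection 33 days ago vs limit 30 → not met
4. protection-and-indemnity coverage $500,000 ≥ $425,000 → met
5. overdue maintenance items 1 ≤ 2 → met
6. certificate of documentation absent → not met
7. catch-reporting audit 801 days ago vs limit 730 → not met
8. condition 'carries more than 16 crew' does not hold → requirement n/a → met
Not met: 3, 6, 7

3, 6, 7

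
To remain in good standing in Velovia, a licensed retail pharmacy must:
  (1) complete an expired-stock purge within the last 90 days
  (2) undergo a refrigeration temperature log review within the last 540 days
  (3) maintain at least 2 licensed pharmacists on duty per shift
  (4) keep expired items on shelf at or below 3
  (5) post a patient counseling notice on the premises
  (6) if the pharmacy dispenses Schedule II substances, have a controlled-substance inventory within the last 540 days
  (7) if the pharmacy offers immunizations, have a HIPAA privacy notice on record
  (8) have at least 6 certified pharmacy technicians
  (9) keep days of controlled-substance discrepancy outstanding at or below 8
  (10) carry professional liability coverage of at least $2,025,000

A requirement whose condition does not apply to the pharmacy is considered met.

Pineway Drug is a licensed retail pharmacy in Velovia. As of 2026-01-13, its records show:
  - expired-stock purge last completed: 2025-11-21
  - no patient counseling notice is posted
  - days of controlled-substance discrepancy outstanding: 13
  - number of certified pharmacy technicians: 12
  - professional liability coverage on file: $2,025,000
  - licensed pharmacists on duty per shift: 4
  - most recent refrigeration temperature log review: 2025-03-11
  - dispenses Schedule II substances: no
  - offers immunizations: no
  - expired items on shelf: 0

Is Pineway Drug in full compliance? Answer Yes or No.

1. expired-stock purge 53 days ago vs limit 90 → met
2. refrigeration temperature log review 308 days ago vs limit 540 → met
3. licensed pharmacists on duty per shift 4 ≥ 2 → met
4. expired items on shelf 0 ≤ 3 → met
5. patient counseling notice absent → not met
6. condition 'dispenses Schedule II substances' does not hold → requirement n/a → met
7. condition 'offers immunizations' does not hold → requirement n/a → met
8. certified pharmacy technicians 12 ≥ 6 → met
9. days of controlled-substance discrepancy outstanding 13 > 8 → not met
10. professional liability coverage $2,025,000 ≥ $2,025,000 → met
Not met: 5, 9

No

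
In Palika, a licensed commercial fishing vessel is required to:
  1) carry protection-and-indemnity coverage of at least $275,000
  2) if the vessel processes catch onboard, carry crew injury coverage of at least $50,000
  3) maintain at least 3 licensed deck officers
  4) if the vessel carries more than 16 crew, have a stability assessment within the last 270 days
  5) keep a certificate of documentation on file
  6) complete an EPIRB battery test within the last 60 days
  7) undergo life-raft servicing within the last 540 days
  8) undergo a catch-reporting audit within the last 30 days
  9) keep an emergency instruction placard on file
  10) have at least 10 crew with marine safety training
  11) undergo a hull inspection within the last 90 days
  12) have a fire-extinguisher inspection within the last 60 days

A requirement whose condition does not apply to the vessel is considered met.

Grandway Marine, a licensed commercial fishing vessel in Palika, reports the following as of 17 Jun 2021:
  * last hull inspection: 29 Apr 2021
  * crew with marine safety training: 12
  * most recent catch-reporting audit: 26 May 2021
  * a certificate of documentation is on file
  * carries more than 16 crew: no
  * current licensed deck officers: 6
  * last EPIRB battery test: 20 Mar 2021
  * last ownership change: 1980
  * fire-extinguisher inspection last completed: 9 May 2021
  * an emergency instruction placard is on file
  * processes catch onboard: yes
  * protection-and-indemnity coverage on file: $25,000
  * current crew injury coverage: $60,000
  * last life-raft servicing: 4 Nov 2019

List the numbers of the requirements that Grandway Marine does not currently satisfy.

1. protection-and-indemnity coverage $25,000 < $275,000 → not met
2. condition 'processes catch onboard' holds; crew injury coverage $60,000 ≥ $50,000 → met
3. licensed deck officers 6 ≥ 3 → met
4. condition 'carries more than 16 crew' does not hold → requirement n/a → met
5. certificate of documentation present → met
6. EPIRB battery test 89 days ago vs limit 60 → not met
7. life-raft servicing 591 days ago vs limit 540 → not met
8. catch-reporting audit 22 days ago vs limit 30 → met
9. emergency instruction placard present → met
10. crew with marine safety training 12 ≥ 10 → met
11. hull inspection 49 days ago vs limit 90 → met
12. fire-extinguisher inspection 39 days ago vs limit 60 → met
Not met: 1, 6, 7

1, 6, 7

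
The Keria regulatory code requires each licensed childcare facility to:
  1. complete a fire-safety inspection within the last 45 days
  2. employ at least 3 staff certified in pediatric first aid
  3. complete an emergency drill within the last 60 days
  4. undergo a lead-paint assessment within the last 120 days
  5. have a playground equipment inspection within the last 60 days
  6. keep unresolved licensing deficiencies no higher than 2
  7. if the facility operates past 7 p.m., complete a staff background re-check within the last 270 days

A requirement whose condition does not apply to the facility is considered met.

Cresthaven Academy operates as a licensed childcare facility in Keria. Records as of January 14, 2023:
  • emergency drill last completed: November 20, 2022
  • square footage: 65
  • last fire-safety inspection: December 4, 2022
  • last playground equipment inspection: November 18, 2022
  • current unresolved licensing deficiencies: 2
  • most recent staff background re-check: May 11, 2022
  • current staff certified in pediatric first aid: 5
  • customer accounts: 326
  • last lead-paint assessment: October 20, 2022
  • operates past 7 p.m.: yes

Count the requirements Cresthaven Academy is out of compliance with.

1. fire-safety inspection 41 days ago vs limit 45 → met
2. staff certified in pediatric first aid 5 ≥ 3 → met
3. emergency drill 55 days ago vs limit 60 → met
4. lead-paint assessment 86 days ago vs limit 120 → met
5. playground equipment inspection 57 days ago vs limit 60 → met
6. unresolved licensing deficiencies 2 ≤ 2 → met
7. condition 'operates past 7 p.m.' holds; staff background re-check 248 days ago vs limit 270 → met
Not met: 0 of 7

0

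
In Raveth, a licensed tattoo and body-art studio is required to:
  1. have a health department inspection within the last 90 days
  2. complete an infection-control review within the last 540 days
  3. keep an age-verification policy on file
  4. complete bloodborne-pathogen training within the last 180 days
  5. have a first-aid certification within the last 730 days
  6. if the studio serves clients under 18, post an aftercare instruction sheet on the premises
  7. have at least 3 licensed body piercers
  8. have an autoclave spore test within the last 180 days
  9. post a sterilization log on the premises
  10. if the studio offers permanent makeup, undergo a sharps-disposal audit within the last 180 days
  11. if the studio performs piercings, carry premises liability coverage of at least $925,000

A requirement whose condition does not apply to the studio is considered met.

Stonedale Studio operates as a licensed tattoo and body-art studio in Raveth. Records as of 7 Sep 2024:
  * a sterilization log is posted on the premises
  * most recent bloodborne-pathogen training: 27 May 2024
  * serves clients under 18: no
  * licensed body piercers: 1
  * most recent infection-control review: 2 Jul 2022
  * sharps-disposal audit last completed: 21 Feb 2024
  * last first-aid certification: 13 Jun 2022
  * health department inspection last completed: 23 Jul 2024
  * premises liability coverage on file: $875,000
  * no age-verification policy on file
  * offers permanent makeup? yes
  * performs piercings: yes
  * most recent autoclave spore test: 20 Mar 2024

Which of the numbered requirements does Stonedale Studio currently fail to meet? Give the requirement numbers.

2, 3, 5, 7, 10, 11

1. health department inspection 46 days ago vs limit 90 → met
2. infection-control review 798 days ago vs limit 540 → not met
3. age-verification policy absent → not met
4. bloodborne-pathogen training 103 days ago vs limit 180 → met
5. first-aid certification 817 days ago vs limit 730 → not met
6. condition 'serves clients under 18' does not hold → requirement n/a → met
7. licensed body piercers 1 < 3 → not met
8. autoclave spore test 171 days ago vs limit 180 → met
9. sterilization log present → met
10. condition 'offers permanent makeup' holds; sharps-disposal audit 199 days ago vs limit 180 → not met
11. condition 'performs piercings' holds; premises liability coverage $875,000 < $925,000 → not met
Not met: 2, 3, 5, 7, 10, 11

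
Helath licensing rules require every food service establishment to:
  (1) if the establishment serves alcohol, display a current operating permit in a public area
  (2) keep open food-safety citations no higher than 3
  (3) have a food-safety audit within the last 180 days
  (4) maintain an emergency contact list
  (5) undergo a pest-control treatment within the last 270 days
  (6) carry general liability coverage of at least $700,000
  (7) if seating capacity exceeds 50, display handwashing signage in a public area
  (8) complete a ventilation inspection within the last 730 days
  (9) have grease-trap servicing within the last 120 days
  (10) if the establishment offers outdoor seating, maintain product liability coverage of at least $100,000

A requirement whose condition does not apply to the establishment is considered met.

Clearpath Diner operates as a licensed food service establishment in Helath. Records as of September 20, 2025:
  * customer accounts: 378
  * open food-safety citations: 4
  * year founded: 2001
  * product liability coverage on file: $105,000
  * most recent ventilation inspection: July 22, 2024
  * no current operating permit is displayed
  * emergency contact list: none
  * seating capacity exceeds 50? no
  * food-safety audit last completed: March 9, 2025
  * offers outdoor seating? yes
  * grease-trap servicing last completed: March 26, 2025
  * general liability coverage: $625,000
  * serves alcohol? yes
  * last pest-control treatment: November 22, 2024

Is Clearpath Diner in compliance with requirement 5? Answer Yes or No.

No

5. pest-control treatment 302 days ago vs limit 270 → not met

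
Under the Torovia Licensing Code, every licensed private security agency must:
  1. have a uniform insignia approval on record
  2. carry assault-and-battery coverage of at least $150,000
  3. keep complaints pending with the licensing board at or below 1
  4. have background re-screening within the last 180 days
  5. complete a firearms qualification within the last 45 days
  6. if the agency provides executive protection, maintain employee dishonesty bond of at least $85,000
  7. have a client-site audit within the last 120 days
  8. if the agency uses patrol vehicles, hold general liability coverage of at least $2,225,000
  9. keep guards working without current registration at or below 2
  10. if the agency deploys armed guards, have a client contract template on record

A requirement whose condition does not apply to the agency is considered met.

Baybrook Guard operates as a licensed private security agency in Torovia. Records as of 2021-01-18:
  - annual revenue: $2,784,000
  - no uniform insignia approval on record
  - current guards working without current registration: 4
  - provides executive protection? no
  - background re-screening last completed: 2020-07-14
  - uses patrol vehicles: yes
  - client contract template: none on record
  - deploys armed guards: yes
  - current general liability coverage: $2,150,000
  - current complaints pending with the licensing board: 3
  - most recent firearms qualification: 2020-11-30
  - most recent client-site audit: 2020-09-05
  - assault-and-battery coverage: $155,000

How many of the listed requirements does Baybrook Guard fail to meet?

8

1. uniform insignia approval absent → not met
2. assault-and-battery coverage $155,000 ≥ $150,000 → met
3. complaints pending with the licensing board 3 > 1 → not met
4. background re-screening 188 days ago vs limit 180 → not met
5. firearms qualification 49 days ago vs limit 45 → not met
6. condition 'provides executive protection' does not hold → requirement n/a → met
7. client-site audit 135 days ago vs limit 120 → not met
8. condition 'uses patrol vehicles' holds; general liability coverage $2,150,000 < $2,225,000 → not met
9. guards working without current registration 4 > 2 → not met
10. condition 'deploys armed guards' holds; client contract template absent → not met
Not met: 8 of 10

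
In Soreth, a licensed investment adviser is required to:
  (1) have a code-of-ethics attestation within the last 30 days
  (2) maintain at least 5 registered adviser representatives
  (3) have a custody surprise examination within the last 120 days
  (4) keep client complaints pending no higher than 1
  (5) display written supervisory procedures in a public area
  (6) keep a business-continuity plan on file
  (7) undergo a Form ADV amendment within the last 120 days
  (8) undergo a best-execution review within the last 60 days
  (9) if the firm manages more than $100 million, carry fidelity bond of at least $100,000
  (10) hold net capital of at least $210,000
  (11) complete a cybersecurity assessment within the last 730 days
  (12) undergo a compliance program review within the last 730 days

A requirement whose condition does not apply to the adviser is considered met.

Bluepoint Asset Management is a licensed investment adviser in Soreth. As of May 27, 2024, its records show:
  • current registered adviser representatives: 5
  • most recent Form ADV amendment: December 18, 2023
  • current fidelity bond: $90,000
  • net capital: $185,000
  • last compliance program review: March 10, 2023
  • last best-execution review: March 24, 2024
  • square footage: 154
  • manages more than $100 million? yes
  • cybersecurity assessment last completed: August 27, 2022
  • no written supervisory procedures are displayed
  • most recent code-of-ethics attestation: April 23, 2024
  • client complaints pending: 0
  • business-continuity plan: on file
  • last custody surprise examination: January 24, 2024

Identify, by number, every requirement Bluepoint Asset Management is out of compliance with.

1. code-of-ethics attestation 34 days ago vs limit 30 → not met
2. registered adviser representatives 5 ≥ 5 → met
3. custody surprise examination 124 days ago vs limit 120 → not met
4. client complaints pending 0 ≤ 1 → met
5. written supervisory procedures absent → not met
6. business-continuity plan present → met
7. Form ADV amendment 161 days ago vs limit 120 → not met
8. best-execution review 64 days ago vs limit 60 → not met
9. condition 'manages more than $100 million' holds; fidelity bond $90,000 < $100,000 → not met
10. net capital $185,000 < $210,000 → not met
11. cybersecurity assessment 639 days ago vs limit 730 → met
12. compliance program review 444 days ago vs limit 730 → met
Not met: 1, 3, 5, 7, 8, 9, 10

1, 3, 5, 7, 8, 9, 10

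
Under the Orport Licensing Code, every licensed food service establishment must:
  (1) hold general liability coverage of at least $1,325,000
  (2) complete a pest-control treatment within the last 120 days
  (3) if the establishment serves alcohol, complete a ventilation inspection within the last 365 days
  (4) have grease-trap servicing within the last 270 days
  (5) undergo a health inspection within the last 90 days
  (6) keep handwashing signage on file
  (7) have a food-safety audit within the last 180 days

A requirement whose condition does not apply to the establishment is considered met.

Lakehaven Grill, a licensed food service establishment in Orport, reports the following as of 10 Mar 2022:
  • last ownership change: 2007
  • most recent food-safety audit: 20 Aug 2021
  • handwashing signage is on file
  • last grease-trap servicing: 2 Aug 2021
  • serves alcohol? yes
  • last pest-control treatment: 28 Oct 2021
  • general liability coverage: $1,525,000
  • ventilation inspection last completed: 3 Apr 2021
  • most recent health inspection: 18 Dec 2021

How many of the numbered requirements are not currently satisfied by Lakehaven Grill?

2

1. general liability coverage $1,525,000 ≥ $1,325,000 → met
2. pest-control treatment 133 days ago vs limit 120 → not met
3. condition 'serves alcohol' holds; ventilation inspection 341 days ago vs limit 365 → met
4. grease-trap servicing 220 days ago vs limit 270 → met
5. health inspection 82 days ago vs limit 90 → met
6. handwashing signage present → met
7. food-safety audit 202 days ago vs limit 180 → not met
Not met: 2 of 7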